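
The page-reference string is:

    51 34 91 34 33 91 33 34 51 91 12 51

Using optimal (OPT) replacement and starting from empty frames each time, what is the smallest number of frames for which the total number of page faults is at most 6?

3

f=1: 12 faults
f=2: 7 faults
f=3: 6 faults
f=4: 5 faults
f=5: 5 faults
Smallest f with faults ≤ 6 is 3.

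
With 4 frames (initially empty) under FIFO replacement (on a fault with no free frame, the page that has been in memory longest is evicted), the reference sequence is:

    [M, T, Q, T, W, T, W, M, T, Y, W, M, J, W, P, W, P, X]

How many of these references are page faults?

M: miss, frames {M}
T: miss, frames {M,T}
Q: miss, frames {M,T,Q}
T: hit
W: miss, frames {M,T,Q,W}
T: hit
W: hit
M: hit
T: hit
Y: miss, evict M, frames {T,Q,W,Y}
W: hit
M: miss, evict T, frames {Q,W,Y,M}
J: miss, evict Q, frames {W,Y,M,J}
W: hit
P: miss, evict W, frames {Y,M,J,P}
W: miss, evict Y, frames {M,J,P,W}
P: hit
X: miss, evict M, frames {J,P,W,X}
Page faults: 10.

10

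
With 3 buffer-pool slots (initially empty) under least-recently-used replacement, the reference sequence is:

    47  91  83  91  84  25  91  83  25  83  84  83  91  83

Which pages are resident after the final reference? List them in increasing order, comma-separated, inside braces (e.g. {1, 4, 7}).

47 -> miss, frames [47]
91 -> miss, frames [47, 91]
83 -> miss, frames [47, 91, 83]
91 -> hit
84 -> miss, evict 47, frames [83, 91, 84]
25 -> miss, evict 83, frames [91, 84, 25]
91 -> hit
83 -> miss, evict 84, frames [25, 91, 83]
25 -> hit
83 -> hit
84 -> miss, evict 91, frames [25, 83, 84]
83 -> hit
91 -> miss, evict 25, frames [84, 83, 91]
83 -> hit

{83, 84, 91}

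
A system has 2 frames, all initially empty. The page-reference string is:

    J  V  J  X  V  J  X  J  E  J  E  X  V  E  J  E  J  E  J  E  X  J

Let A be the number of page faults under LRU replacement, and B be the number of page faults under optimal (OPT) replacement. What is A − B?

Under LRU: F F . F F F F . F . . F F F F . . . . . F F → 13 faults.
Under OPT: F F . F . F . . F . . F F . F . . . . . F . → 9 faults.
A − B = 13 − 9 = 4.

4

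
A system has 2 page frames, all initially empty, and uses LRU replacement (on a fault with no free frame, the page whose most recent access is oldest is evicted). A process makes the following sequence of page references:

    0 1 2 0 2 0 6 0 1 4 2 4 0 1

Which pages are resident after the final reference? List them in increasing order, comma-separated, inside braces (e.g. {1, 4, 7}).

{0, 1}

0 → miss, frames (0)
1 → miss, frames (0 1)
2 → miss, evict 0, frames (1 2)
0 → miss, evict 1, frames (2 0)
2 → hit
0 → hit
6 → miss, evict 2, frames (0 6)
0 → hit
1 → miss, evict 6, frames (0 1)
4 → miss, evict 0, frames (1 4)
2 → miss, evict 1, frames (4 2)
4 → hit
0 → miss, evict 2, frames (4 0)
1 → miss, evict 4, frames (0 1)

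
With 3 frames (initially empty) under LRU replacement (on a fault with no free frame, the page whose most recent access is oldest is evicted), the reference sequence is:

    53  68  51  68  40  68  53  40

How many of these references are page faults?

53 -> miss, frames [53]
68 -> miss, frames [53, 68]
51 -> miss, frames [53, 68, 51]
68 -> hit
40 -> miss, evict 53, frames [51, 68, 40]
68 -> hit
53 -> miss, evict 51, frames [40, 68, 53]
40 -> hit
Page faults: 5.

5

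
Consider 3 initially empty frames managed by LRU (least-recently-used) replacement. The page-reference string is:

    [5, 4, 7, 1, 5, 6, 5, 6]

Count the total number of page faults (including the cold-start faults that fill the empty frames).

5 → fault, frames [5]
4 → fault, frames [5, 4]
7 → fault, frames [5, 4, 7]
1 → fault, evict 5, frames [4, 7, 1]
5 → fault, evict 4, frames [7, 1, 5]
6 → fault, evict 7, frames [1, 5, 6]
5 → hit
6 → hit
Page faults: 6.

6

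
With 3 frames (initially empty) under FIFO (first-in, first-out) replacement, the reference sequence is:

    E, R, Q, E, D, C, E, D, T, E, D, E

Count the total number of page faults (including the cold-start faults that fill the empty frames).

8

E: miss, frames {E}
R: miss, frames {E,R}
Q: miss, frames {E,R,Q}
E: hit
D: miss, evict E, frames {R,Q,D}
C: miss, evict R, frames {Q,D,C}
E: miss, evict Q, frames {D,C,E}
D: hit
T: miss, evict D, frames {C,E,T}
E: hit
D: miss, evict C, frames {E,T,D}
E: hit
Page faults: 8.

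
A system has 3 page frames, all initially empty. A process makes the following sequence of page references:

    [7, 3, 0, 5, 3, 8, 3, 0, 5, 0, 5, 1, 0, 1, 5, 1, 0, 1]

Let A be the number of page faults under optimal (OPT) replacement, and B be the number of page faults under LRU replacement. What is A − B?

Under OPT: F F F F . F . . F . . F . . . . . . → 7 faults.
Under LRU: F F F F . F . F F . . F . . . . . . → 8 faults.
A − B = 7 − 8 = -1.

-1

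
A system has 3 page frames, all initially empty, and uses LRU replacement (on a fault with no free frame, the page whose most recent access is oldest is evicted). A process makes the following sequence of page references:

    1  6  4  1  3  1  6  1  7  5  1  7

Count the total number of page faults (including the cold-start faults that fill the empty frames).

1: fault, frames (1)
6: fault, frames (1 6)
4: fault, frames (1 6 4)
1: hit
3: fault, evict 6, frames (4 1 3)
1: hit
6: fault, evict 4, frames (3 1 6)
1: hit
7: fault, evict 3, frames (6 1 7)
5: fault, evict 6, frames (1 7 5)
1: hit
7: hit
Page faults: 7.

7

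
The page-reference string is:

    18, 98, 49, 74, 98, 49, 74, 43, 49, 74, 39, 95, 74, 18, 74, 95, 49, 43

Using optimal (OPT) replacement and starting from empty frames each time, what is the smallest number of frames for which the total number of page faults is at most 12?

3

f=1: 18 faults
f=2: 13 faults
f=3: 10 faults
f=4: 8 faults
f=5: 7 faults
f=6: 7 faults
f=7: 7 faults
Smallest f with faults ≤ 12 is 3.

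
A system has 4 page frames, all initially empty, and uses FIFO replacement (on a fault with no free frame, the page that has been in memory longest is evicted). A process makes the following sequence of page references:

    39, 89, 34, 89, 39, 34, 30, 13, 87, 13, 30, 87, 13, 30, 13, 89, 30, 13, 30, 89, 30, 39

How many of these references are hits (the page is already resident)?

39 -> miss, frames [39]
89 -> miss, frames [39, 89]
34 -> miss, frames [39, 89, 34]
89 -> hit
39 -> hit
34 -> hit
30 -> miss, frames [39, 89, 34, 30]
13 -> miss, evict 39, frames [89, 34, 30, 13]
87 -> miss, evict 89, frames [34, 30, 13, 87]
13 -> hit
30 -> hit
87 -> hit
13 -> hit
30 -> hit
13 -> hit
89 -> miss, evict 34, frames [30, 13, 87, 89]
30 -> hit
13 -> hit
30 -> hit
89 -> hit
30 -> hit
39 -> miss, evict 30, frames [13, 87, 89, 39]
Hits: 14.

14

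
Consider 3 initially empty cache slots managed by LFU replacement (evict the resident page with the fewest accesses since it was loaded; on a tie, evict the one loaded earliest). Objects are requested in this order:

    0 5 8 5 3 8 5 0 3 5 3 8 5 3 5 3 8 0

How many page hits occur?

11

0 -> fault, frames {0}
5 -> fault, frames {0,5}
8 -> fault, frames {0,5,8}
5 -> hit
3 -> fault, evict 0, frames {5,8,3}
8 -> hit
5 -> hit
0 -> fault, evict 3, frames {5,8,0}
3 -> fault, evict 0, frames {5,8,3}
5 -> hit
3 -> hit
8 -> hit
5 -> hit
3 -> hit
5 -> hit
3 -> hit
8 -> hit
0 -> fault, evict 8, frames {5,3,0}
Hits: 11.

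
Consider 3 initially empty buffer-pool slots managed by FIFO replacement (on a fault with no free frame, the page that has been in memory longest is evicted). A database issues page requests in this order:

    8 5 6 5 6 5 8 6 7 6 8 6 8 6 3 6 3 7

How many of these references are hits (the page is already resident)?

10

8: miss, frames [8]
5: miss, frames [8, 5]
6: miss, frames [8, 5, 6]
5: hit
6: hit
5: hit
8: hit
6: hit
7: miss, evict 8, frames [5, 6, 7]
6: hit
8: miss, evict 5, frames [6, 7, 8]
6: hit
8: hit
6: hit
3: miss, evict 6, frames [7, 8, 3]
6: miss, evict 7, frames [8, 3, 6]
3: hit
7: miss, evict 8, frames [3, 6, 7]
Hits: 10.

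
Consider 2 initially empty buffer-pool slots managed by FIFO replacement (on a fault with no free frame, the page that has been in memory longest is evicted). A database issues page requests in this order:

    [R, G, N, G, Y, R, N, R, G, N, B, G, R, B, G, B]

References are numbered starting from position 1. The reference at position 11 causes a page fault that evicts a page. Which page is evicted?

N

pos 1: R: miss, frames (R)
pos 2: G: miss, frames (R G)
pos 3: N: miss, evict R, frames (G N)
pos 4: G: hit
pos 5: Y: miss, evict G, frames (N Y)
pos 6: R: miss, evict N, frames (Y R)
pos 7: N: miss, evict Y, frames (R N)
pos 8: R: hit
pos 9: G: miss, evict R, frames (N G)
pos 10: N: hit
pos 11: B: miss, evict N, frames (G B)
At position 11, page N is evicted.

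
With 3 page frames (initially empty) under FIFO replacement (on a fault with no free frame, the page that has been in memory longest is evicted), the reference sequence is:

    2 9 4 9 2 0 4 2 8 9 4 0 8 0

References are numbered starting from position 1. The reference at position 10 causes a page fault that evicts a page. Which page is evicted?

0

pos 1: 2 -> fault, frames (2)
pos 2: 9 -> fault, frames (2 9)
pos 3: 4 -> fault, frames (2 9 4)
pos 4: 9 -> hit
pos 5: 2 -> hit
pos 6: 0 -> fault, evict 2, frames (9 4 0)
pos 7: 4 -> hit
pos 8: 2 -> fault, evict 9, frames (4 0 2)
pos 9: 8 -> fault, evict 4, frames (0 2 8)
pos 10: 9 -> fault, evict 0, frames (2 8 9)
At position 10, page 0 is evicted.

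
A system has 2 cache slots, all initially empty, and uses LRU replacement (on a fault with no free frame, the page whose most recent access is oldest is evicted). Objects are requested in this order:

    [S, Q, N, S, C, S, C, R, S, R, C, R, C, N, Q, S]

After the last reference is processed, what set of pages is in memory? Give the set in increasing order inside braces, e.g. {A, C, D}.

S -> fault, frames (S)
Q -> fault, frames (S Q)
N -> fault, evict S, frames (Q N)
S -> fault, evict Q, frames (N S)
C -> fault, evict N, frames (S C)
S -> hit
C -> hit
R -> fault, evict S, frames (C R)
S -> fault, evict C, frames (R S)
R -> hit
C -> fault, evict S, frames (R C)
R -> hit
C -> hit
N -> fault, evict R, frames (C N)
Q -> fault, evict C, frames (N Q)
S -> fault, evict N, frames (Q S)

{Q, S}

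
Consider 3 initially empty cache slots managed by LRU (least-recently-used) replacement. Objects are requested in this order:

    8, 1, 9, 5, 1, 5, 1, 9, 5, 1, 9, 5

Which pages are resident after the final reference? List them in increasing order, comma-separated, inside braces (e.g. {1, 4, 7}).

{1, 5, 9}

8 → fault, frames [8]
1 → fault, frames [8, 1]
9 → fault, frames [8, 1, 9]
5 → fault, evict 8, frames [1, 9, 5]
1 → hit
5 → hit
1 → hit
9 → hit
5 → hit
1 → hit
9 → hit
5 → hit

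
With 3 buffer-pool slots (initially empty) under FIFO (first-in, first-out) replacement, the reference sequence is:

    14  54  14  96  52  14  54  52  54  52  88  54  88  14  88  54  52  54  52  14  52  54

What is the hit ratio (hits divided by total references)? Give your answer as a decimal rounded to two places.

14 -> miss, frames (14)
54 -> miss, frames (14 54)
14 -> hit
96 -> miss, frames (14 54 96)
52 -> miss, evict 14, frames (54 96 52)
14 -> miss, evict 54, frames (96 52 14)
54 -> miss, evict 96, frames (52 14 54)
52 -> hit
54 -> hit
52 -> hit
88 -> miss, evict 52, frames (14 54 88)
54 -> hit
88 -> hit
14 -> hit
88 -> hit
54 -> hit
52 -> miss, evict 14, frames (54 88 52)
54 -> hit
52 -> hit
14 -> miss, evict 54, frames (88 52 14)
52 -> hit
54 -> miss, evict 88, frames (52 14 54)
Hits: 12 of 22 references → 12/22 = 0.5455.

0.55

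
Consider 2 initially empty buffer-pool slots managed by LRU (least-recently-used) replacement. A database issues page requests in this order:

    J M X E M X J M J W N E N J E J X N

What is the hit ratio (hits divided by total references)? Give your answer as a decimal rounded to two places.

0.17

J -> fault, frames (J)
M -> fault, frames (J M)
X -> fault, evict J, frames (M X)
E -> fault, evict M, frames (X E)
M -> fault, evict X, frames (E M)
X -> fault, evict E, frames (M X)
J -> fault, evict M, frames (X J)
M -> fault, evict X, frames (J M)
J -> hit
W -> fault, evict M, frames (J W)
N -> fault, evict J, frames (W N)
E -> fault, evict W, frames (N E)
N -> hit
J -> fault, evict E, frames (N J)
E -> fault, evict N, frames (J E)
J -> hit
X -> fault, evict E, frames (J X)
N -> fault, evict J, frames (X N)
Hits: 3 of 18 references → 3/18 = 0.1667.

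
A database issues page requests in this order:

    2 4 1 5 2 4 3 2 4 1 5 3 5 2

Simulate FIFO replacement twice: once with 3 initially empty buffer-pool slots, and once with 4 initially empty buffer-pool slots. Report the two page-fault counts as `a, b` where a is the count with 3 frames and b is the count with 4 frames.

3 frames: F F F F F F F . . F F . . F → 10 faults.
4 frames: F F F F . . F F F F F F . F → 11 faults.
11 > 10: adding a frame increased faults — Belady's anomaly.

10, 11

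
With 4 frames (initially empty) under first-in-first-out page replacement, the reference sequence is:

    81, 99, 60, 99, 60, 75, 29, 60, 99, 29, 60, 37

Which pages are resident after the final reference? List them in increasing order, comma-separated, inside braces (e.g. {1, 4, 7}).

81: fault, frames (81)
99: fault, frames (81 99)
60: fault, frames (81 99 60)
99: hit
60: hit
75: fault, frames (81 99 60 75)
29: fault, evict 81, frames (99 60 75 29)
60: hit
99: hit
29: hit
60: hit
37: fault, evict 99, frames (60 75 29 37)

{29, 37, 60, 75}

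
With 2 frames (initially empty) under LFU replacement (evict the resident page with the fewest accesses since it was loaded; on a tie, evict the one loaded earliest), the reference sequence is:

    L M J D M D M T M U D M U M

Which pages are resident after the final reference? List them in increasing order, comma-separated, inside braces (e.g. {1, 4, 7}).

{M, U}

L → fault, frames {L}
M → fault, frames {L,M}
J → fault, evict L, frames {M,J}
D → fault, evict M, frames {J,D}
M → fault, evict J, frames {D,M}
D → hit
M → hit
T → fault, evict D, frames {M,T}
M → hit
U → fault, evict T, frames {M,U}
D → fault, evict U, frames {M,D}
M → hit
U → fault, evict D, frames {M,U}
M → hit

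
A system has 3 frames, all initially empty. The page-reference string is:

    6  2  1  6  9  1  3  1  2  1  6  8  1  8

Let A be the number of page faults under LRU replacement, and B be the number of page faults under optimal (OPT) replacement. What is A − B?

1

Under LRU: F F F . F . F . F . F F . . → 8 faults.
Under OPT: F F F . F . F . . . F F . . → 7 faults.
A − B = 8 − 7 = 1.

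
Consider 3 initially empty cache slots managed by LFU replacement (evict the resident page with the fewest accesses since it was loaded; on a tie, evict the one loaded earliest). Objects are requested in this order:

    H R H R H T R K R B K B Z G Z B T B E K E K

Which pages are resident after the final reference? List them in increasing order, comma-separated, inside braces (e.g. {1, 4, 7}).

{H, K, R}

H → miss, frames (H)
R → miss, frames (H R)
H → hit
R → hit
H → hit
T → miss, frames (H R T)
R → hit
K → miss, evict T, frames (H R K)
R → hit
B → miss, evict K, frames (H R B)
K → miss, evict B, frames (H R K)
B → miss, evict K, frames (H R B)
Z → miss, evict B, frames (H R Z)
G → miss, evict Z, frames (H R G)
Z → miss, evict G, frames (H R Z)
B → miss, evict Z, frames (H R B)
T → miss, evict B, frames (H R T)
B → miss, evict T, frames (H R B)
E → miss, evict B, frames (H R E)
K → miss, evict E, frames (H R K)
E → miss, evict K, frames (H R E)
K → miss, evict E, frames (H R K)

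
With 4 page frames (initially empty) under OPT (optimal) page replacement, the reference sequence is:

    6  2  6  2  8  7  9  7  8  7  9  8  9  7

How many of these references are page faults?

5

6 -> fault, frames [6]
2 -> fault, frames [6, 2]
6 -> hit
2 -> hit
8 -> fault, frames [6, 2, 8]
7 -> fault, frames [6, 2, 8, 7]
9 -> fault, evict 2, frames [6, 8, 7, 9]
7 -> hit
8 -> hit
7 -> hit
9 -> hit
8 -> hit
9 -> hit
7 -> hit
Page faults: 5.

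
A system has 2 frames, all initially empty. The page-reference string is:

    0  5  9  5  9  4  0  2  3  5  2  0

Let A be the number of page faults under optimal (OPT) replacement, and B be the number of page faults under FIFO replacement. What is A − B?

Under OPT: F F F . . F F F F . F F → 9 faults.
Under FIFO: F F F . . F F F F F F F → 10 faults.
A − B = 9 − 10 = -1.

-1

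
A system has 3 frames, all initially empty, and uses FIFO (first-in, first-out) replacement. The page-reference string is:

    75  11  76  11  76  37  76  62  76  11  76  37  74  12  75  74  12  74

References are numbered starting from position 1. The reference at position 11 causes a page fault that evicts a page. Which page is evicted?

37

pos 1: 75: fault, frames (75)
pos 2: 11: fault, frames (75 11)
pos 3: 76: fault, frames (75 11 76)
pos 4: 11: hit
pos 5: 76: hit
pos 6: 37: fault, evict 75, frames (11 76 37)
pos 7: 76: hit
pos 8: 62: fault, evict 11, frames (76 37 62)
pos 9: 76: hit
pos 10: 11: fault, evict 76, frames (37 62 11)
pos 11: 76: fault, evict 37, frames (62 11 76)
At position 11, page 37 is evicted.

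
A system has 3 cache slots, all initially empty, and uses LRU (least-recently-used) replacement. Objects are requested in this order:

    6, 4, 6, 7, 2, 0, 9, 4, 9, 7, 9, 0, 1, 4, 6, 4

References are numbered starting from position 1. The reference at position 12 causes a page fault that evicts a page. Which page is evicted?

pos 1: 6 → fault, frames (6)
pos 2: 4 → fault, frames (6 4)
pos 3: 6 → hit
pos 4: 7 → fault, frames (4 6 7)
pos 5: 2 → fault, evict 4, frames (6 7 2)
pos 6: 0 → fault, evict 6, frames (7 2 0)
pos 7: 9 → fault, evict 7, frames (2 0 9)
pos 8: 4 → fault, evict 2, frames (0 9 4)
pos 9: 9 → hit
pos 10: 7 → fault, evict 0, frames (4 9 7)
pos 11: 9 → hit
pos 12: 0 → fault, evict 4, frames (7 9 0)
At position 12, page 4 is evicted.

4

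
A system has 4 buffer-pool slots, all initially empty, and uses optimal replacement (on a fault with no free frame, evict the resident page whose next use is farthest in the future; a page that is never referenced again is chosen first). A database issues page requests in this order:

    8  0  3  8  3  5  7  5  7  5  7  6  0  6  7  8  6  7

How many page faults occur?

6

8 → miss, frames {8}
0 → miss, frames {8,0}
3 → miss, frames {8,0,3}
8 → hit
3 → hit
5 → miss, frames {8,0,3,5}
7 → miss, evict 3, frames {8,0,5,7}
5 → hit
7 → hit
5 → hit
7 → hit
6 → miss, evict 5, frames {8,0,7,6}
0 → hit
6 → hit
7 → hit
8 → hit
6 → hit
7 → hit
Page faults: 6.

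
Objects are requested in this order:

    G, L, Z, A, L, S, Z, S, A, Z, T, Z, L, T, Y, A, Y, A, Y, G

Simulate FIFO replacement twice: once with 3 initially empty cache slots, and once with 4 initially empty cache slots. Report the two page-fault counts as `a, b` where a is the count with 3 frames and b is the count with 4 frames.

3 frames: F F F F . F . . . . F F F . F F . . . F → 11 faults.
4 frames: F F F F . F . . . . F . F . F F . . . F → 10 faults.
10 < 11: adding a frame reduced faults, as is typical.

11, 10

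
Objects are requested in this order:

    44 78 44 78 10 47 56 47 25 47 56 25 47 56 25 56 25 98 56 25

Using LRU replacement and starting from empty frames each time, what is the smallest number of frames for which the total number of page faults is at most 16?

f=1: 20 faults
f=2: 14 faults
f=3: 7 faults
f=4: 7 faults
f=5: 7 faults
f=6: 7 faults
f=7: 7 faults
Smallest f with faults ≤ 16 is 2.

2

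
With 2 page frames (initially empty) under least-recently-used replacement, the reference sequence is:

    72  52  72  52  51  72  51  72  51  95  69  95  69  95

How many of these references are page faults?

72: fault, frames [72]
52: fault, frames [72, 52]
72: hit
52: hit
51: fault, evict 72, frames [52, 51]
72: fault, evict 52, frames [51, 72]
51: hit
72: hit
51: hit
95: fault, evict 72, frames [51, 95]
69: fault, evict 51, frames [95, 69]
95: hit
69: hit
95: hit
Page faults: 6.

6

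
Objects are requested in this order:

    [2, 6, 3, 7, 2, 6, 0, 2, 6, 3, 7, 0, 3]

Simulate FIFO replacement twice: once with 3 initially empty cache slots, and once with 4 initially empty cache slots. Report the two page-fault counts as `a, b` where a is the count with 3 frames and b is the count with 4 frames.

3 frames: F F F F F F F . . F F . . → 9 faults.
4 frames: F F F F . . F F F F F F . → 10 faults.
10 > 9: adding a frame increased faults — Belady's anomaly.

9, 10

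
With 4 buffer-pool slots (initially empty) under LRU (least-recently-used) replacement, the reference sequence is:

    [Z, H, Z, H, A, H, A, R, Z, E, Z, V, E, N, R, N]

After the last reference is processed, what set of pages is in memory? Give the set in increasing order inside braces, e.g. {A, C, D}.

Z → miss, frames (Z)
H → miss, frames (Z H)
Z → hit
H → hit
A → miss, frames (Z H A)
H → hit
A → hit
R → miss, frames (Z H A R)
Z → hit
E → miss, evict H, frames (A R Z E)
Z → hit
V → miss, evict A, frames (R E Z V)
E → hit
N → miss, evict R, frames (Z V E N)
R → miss, evict Z, frames (V E N R)
N → hit

{E, N, R, V}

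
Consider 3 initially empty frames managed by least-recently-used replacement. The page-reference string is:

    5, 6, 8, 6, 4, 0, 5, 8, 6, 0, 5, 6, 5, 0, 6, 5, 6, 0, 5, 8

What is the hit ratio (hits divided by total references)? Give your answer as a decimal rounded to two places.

0.45

5 → fault, frames {5}
6 → fault, frames {5,6}
8 → fault, frames {5,6,8}
6 → hit
4 → fault, evict 5, frames {8,6,4}
0 → fault, evict 8, frames {6,4,0}
5 → fault, evict 6, frames {4,0,5}
8 → fault, evict 4, frames {0,5,8}
6 → fault, evict 0, frames {5,8,6}
0 → fault, evict 5, frames {8,6,0}
5 → fault, evict 8, frames {6,0,5}
6 → hit
5 → hit
0 → hit
6 → hit
5 → hit
6 → hit
0 → hit
5 → hit
8 → fault, evict 6, frames {0,5,8}
Hits: 9 of 20 references → 9/20 = 0.4500.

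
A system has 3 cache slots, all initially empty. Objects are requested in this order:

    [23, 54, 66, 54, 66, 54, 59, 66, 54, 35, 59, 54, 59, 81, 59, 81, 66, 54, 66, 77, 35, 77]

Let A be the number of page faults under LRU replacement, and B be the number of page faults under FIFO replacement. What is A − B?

-1

Under LRU: F F F . . . F . . F F . . F . . F F . F F . → 11 faults.
Under FIFO: F F F . . . F . . F . F . F F . F F . F F . → 12 faults.
A − B = 11 − 12 = -1.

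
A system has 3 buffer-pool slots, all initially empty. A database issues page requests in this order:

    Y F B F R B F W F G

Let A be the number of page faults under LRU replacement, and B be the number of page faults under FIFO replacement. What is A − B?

Under LRU: F F F . F . . F . F → 6 faults.
Under FIFO: F F F . F . . F F F → 7 faults.
A − B = 6 − 7 = -1.

-1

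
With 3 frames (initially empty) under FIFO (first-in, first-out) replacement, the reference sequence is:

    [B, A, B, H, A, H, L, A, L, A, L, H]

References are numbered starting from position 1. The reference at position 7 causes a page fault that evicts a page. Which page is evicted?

B

pos 1: B → fault, frames (B)
pos 2: A → fault, frames (B A)
pos 3: B → hit
pos 4: H → fault, frames (B A H)
pos 5: A → hit
pos 6: H → hit
pos 7: L → fault, evict B, frames (A H L)
At position 7, page B is evicted.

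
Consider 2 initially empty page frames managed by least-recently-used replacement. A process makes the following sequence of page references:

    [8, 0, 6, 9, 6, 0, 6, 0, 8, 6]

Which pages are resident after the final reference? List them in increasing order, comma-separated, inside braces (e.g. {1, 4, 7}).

8 → fault, frames (8)
0 → fault, frames (8 0)
6 → fault, evict 8, frames (0 6)
9 → fault, evict 0, frames (6 9)
6 → hit
0 → fault, evict 9, frames (6 0)
6 → hit
0 → hit
8 → fault, evict 6, frames (0 8)
6 → fault, evict 0, frames (8 6)

{6, 8}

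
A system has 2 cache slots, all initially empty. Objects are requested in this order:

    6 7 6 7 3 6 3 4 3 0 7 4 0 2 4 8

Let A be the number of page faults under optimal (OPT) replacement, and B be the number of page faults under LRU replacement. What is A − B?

-3

Under OPT: F F . . F . . F . F F . F F . F → 9 faults.
Under LRU: F F . . F F . F . F F F F F F F → 12 faults.
A − B = 9 − 12 = -3.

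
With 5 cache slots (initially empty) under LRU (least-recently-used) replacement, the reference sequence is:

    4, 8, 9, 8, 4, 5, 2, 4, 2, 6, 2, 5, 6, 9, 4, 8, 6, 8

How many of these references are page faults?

8

4: fault, frames (4)
8: fault, frames (4 8)
9: fault, frames (4 8 9)
8: hit
4: hit
5: fault, frames (9 8 4 5)
2: fault, frames (9 8 4 5 2)
4: hit
2: hit
6: fault, evict 9, frames (8 5 4 2 6)
2: hit
5: hit
6: hit
9: fault, evict 8, frames (4 2 5 6 9)
4: hit
8: fault, evict 2, frames (5 6 9 4 8)
6: hit
8: hit
Page faults: 8.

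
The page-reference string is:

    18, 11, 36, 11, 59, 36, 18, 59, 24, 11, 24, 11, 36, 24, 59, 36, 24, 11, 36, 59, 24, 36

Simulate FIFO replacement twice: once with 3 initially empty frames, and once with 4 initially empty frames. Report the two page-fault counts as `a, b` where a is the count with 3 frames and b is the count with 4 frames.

3 frames: F F F . F . F . F F . . F . F . F F F F F . → 14 faults.
4 frames: F F F . F . . . F . . . . . . . . . . . . . → 5 faults.
5 < 14: adding a frame reduced faults, as is typical.

14, 5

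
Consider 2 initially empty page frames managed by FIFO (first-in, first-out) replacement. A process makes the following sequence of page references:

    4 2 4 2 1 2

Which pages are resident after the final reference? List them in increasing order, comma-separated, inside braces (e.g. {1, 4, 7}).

4 → miss, frames (4)
2 → miss, frames (4 2)
4 → hit
2 → hit
1 → miss, evict 4, frames (2 1)
2 → hit

{1, 2}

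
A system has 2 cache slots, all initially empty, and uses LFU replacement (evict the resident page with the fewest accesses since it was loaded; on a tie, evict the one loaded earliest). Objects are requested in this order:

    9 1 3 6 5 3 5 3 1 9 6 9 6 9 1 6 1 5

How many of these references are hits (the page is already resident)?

2

9 -> miss, frames [9]
1 -> miss, frames [9, 1]
3 -> miss, evict 9, frames [1, 3]
6 -> miss, evict 1, frames [3, 6]
5 -> miss, evict 3, frames [6, 5]
3 -> miss, evict 6, frames [5, 3]
5 -> hit
3 -> hit
1 -> miss, evict 5, frames [3, 1]
9 -> miss, evict 1, frames [3, 9]
6 -> miss, evict 9, frames [3, 6]
9 -> miss, evict 6, frames [3, 9]
6 -> miss, evict 9, frames [3, 6]
9 -> miss, evict 6, frames [3, 9]
1 -> miss, evict 9, frames [3, 1]
6 -> miss, evict 1, frames [3, 6]
1 -> miss, evict 6, frames [3, 1]
5 -> miss, evict 1, frames [3, 5]
Hits: 2.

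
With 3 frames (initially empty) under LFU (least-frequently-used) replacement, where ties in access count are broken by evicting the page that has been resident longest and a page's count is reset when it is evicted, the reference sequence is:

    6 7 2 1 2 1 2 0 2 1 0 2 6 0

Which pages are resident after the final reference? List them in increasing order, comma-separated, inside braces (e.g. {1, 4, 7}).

{0, 1, 2}

6 -> fault, frames {6}
7 -> fault, frames {6,7}
2 -> fault, frames {6,7,2}
1 -> fault, evict 6, frames {7,2,1}
2 -> hit
1 -> hit
2 -> hit
0 -> fault, evict 7, frames {2,1,0}
2 -> hit
1 -> hit
0 -> hit
2 -> hit
6 -> fault, evict 0, frames {2,1,6}
0 -> fault, evict 6, frames {2,1,0}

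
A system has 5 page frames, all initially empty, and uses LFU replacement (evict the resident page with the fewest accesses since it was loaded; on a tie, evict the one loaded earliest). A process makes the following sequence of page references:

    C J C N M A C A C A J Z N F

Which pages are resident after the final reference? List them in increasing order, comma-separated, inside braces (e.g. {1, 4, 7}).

{A, C, F, J, N}

C: miss, frames [C]
J: miss, frames [C, J]
C: hit
N: miss, frames [C, J, N]
M: miss, frames [C, J, N, M]
A: miss, frames [C, J, N, M, A]
C: hit
A: hit
C: hit
A: hit
J: hit
Z: miss, evict N, frames [C, J, M, A, Z]
N: miss, evict M, frames [C, J, A, Z, N]
F: miss, evict Z, frames [C, J, A, N, F]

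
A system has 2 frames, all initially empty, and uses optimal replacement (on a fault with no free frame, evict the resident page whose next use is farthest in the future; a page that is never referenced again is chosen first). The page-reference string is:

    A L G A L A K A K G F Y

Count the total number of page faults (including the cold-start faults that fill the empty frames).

8

A -> miss, frames {A}
L -> miss, frames {A,L}
G -> miss, evict L, frames {A,G}
A -> hit
L -> miss, evict G, frames {A,L}
A -> hit
K -> miss, evict L, frames {A,K}
A -> hit
K -> hit
G -> miss, evict K, frames {A,G}
F -> miss, evict G, frames {A,F}
Y -> miss, evict F, frames {A,Y}
Page faults: 8.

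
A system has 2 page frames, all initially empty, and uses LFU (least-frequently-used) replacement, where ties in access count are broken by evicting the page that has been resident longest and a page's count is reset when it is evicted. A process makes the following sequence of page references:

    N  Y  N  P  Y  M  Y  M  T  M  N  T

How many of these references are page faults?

10

N -> fault, frames {N}
Y -> fault, frames {N,Y}
N -> hit
P -> fault, evict Y, frames {N,P}
Y -> fault, evict P, frames {N,Y}
M -> fault, evict Y, frames {N,M}
Y -> fault, evict M, frames {N,Y}
M -> fault, evict Y, frames {N,M}
T -> fault, evict M, frames {N,T}
M -> fault, evict T, frames {N,M}
N -> hit
T -> fault, evict M, frames {N,T}
Page faults: 10.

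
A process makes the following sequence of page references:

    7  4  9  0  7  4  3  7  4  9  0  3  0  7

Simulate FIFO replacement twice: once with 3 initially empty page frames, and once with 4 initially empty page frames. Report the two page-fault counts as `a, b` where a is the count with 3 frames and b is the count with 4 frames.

3 frames: F F F F F F F . . F F . . F → 10 faults.
4 frames: F F F F . . F F F F F F . F → 11 faults.
11 > 10: adding a frame increased faults — Belady's anomaly.

10, 11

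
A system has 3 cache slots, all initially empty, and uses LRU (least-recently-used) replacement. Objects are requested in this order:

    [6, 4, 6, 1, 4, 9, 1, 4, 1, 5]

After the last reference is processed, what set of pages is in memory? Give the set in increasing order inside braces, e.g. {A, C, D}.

{1, 4, 5}

6 -> miss, frames (6)
4 -> miss, frames (6 4)
6 -> hit
1 -> miss, frames (4 6 1)
4 -> hit
9 -> miss, evict 6, frames (1 4 9)
1 -> hit
4 -> hit
1 -> hit
5 -> miss, evict 9, frames (4 1 5)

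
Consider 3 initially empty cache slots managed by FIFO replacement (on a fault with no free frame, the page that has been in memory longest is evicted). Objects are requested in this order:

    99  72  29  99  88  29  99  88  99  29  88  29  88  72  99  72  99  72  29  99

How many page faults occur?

7

99 -> fault, frames (99)
72 -> fault, frames (99 72)
29 -> fault, frames (99 72 29)
99 -> hit
88 -> fault, evict 99, frames (72 29 88)
29 -> hit
99 -> fault, evict 72, frames (29 88 99)
88 -> hit
99 -> hit
29 -> hit
88 -> hit
29 -> hit
88 -> hit
72 -> fault, evict 29, frames (88 99 72)
99 -> hit
72 -> hit
99 -> hit
72 -> hit
29 -> fault, evict 88, frames (99 72 29)
99 -> hit
Page faults: 7.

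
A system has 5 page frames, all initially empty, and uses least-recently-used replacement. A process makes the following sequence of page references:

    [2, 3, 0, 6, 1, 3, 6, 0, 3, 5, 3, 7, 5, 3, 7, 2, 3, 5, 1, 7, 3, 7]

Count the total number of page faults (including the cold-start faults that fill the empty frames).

2 -> miss, frames {2}
3 -> miss, frames {2,3}
0 -> miss, frames {2,3,0}
6 -> miss, frames {2,3,0,6}
1 -> miss, frames {2,3,0,6,1}
3 -> hit
6 -> hit
0 -> hit
3 -> hit
5 -> miss, evict 2, frames {1,6,0,3,5}
3 -> hit
7 -> miss, evict 1, frames {6,0,5,3,7}
5 -> hit
3 -> hit
7 -> hit
2 -> miss, evict 6, frames {0,5,3,7,2}
3 -> hit
5 -> hit
1 -> miss, evict 0, frames {7,2,3,5,1}
7 -> hit
3 -> hit
7 -> hit
Page faults: 9.

9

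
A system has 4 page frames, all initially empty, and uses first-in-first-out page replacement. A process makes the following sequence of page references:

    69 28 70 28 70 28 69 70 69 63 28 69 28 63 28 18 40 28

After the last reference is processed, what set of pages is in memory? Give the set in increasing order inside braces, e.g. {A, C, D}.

69 -> fault, frames (69)
28 -> fault, frames (69 28)
70 -> fault, frames (69 28 70)
28 -> hit
70 -> hit
28 -> hit
69 -> hit
70 -> hit
69 -> hit
63 -> fault, frames (69 28 70 63)
28 -> hit
69 -> hit
28 -> hit
63 -> hit
28 -> hit
18 -> fault, evict 69, frames (28 70 63 18)
40 -> fault, evict 28, frames (70 63 18 40)
28 -> fault, evict 70, frames (63 18 40 28)

{18, 28, 40, 63}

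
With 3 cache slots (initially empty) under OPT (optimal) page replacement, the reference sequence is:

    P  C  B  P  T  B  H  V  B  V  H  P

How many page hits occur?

5

P: fault, frames {P}
C: fault, frames {P,C}
B: fault, frames {P,C,B}
P: hit
T: fault, evict C, frames {P,B,T}
B: hit
H: fault, evict T, frames {P,B,H}
V: fault, evict P, frames {B,H,V}
B: hit
V: hit
H: hit
P: fault, evict V, frames {B,H,P}
Hits: 5.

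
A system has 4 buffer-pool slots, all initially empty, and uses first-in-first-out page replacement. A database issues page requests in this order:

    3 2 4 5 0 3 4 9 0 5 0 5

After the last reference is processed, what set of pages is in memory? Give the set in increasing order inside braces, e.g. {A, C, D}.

{0, 3, 5, 9}

3: miss, frames [3]
2: miss, frames [3, 2]
4: miss, frames [3, 2, 4]
5: miss, frames [3, 2, 4, 5]
0: miss, evict 3, frames [2, 4, 5, 0]
3: miss, evict 2, frames [4, 5, 0, 3]
4: hit
9: miss, evict 4, frames [5, 0, 3, 9]
0: hit
5: hit
0: hit
5: hit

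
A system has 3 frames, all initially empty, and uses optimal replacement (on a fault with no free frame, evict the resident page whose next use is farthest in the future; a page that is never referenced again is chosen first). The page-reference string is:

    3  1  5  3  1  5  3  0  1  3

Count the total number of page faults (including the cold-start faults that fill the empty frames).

3: miss, frames (3)
1: miss, frames (3 1)
5: miss, frames (3 1 5)
3: hit
1: hit
5: hit
3: hit
0: miss, evict 5, frames (3 1 0)
1: hit
3: hit
Page faults: 4.

4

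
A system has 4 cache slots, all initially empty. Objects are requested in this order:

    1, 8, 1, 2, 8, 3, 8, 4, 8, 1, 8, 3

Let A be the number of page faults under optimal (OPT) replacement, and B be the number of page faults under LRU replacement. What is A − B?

Under OPT: F F . F . F . F . . . . → 5 faults.
Under LRU: F F . F . F . F . F . . → 6 faults.
A − B = 5 − 6 = -1.

-1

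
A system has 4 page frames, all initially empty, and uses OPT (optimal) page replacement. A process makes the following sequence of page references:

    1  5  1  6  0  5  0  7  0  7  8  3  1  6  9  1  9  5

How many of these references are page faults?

1 -> fault, frames (1)
5 -> fault, frames (1 5)
1 -> hit
6 -> fault, frames (1 5 6)
0 -> fault, frames (1 5 6 0)
5 -> hit
0 -> hit
7 -> fault, evict 5, frames (1 6 0 7)
0 -> hit
7 -> hit
8 -> fault, evict 7, frames (1 6 0 8)
3 -> fault, evict 8, frames (1 6 0 3)
1 -> hit
6 -> hit
9 -> fault, evict 3, frames (1 6 0 9)
1 -> hit
9 -> hit
5 -> fault, evict 9, frames (1 6 0 5)
Page faults: 9.

9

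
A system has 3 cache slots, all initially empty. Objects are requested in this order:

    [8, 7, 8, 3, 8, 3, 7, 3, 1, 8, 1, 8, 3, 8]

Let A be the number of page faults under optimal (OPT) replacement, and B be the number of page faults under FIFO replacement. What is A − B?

-1

Under OPT: F F . F . . . . F . . . . . → 4 faults.
Under FIFO: F F . F . . . . F F . . . . → 5 faults.
A − B = 4 − 5 = -1.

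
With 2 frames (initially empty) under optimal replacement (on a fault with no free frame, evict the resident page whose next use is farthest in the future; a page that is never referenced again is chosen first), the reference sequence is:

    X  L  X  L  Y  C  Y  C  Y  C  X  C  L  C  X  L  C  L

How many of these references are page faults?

8

X: fault, frames {X}
L: fault, frames {X,L}
X: hit
L: hit
Y: fault, evict L, frames {X,Y}
C: fault, evict X, frames {Y,C}
Y: hit
C: hit
Y: hit
C: hit
X: fault, evict Y, frames {C,X}
C: hit
L: fault, evict X, frames {C,L}
C: hit
X: fault, evict C, frames {L,X}
L: hit
C: fault, evict X, frames {L,C}
L: hit
Page faults: 8.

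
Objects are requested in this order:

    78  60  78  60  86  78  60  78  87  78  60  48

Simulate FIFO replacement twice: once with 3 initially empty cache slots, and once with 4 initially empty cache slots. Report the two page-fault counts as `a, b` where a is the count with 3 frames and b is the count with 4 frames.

3 frames: F F . . F . . . F F F F → 7 faults.
4 frames: F F . . F . . . F . . F → 5 faults.
5 < 7: adding a frame reduced faults, as is typical.

7, 5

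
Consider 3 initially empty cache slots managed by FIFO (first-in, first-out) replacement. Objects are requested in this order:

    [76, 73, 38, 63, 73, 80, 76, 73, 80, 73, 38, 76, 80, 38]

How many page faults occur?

9

76 -> miss, frames {76}
73 -> miss, frames {76,73}
38 -> miss, frames {76,73,38}
63 -> miss, evict 76, frames {73,38,63}
73 -> hit
80 -> miss, evict 73, frames {38,63,80}
76 -> miss, evict 38, frames {63,80,76}
73 -> miss, evict 63, frames {80,76,73}
80 -> hit
73 -> hit
38 -> miss, evict 80, frames {76,73,38}
76 -> hit
80 -> miss, evict 76, frames {73,38,80}
38 -> hit
Page faults: 9.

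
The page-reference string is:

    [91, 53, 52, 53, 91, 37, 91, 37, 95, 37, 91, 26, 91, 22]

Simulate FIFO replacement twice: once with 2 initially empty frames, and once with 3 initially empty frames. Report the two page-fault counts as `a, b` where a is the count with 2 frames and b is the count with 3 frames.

2 frames: F F F . F F . . F . F F . F → 9 faults.
3 frames: F F F . . F F . F . . F . F → 8 faults.
8 < 9: adding a frame reduced faults, as is typical.

9, 8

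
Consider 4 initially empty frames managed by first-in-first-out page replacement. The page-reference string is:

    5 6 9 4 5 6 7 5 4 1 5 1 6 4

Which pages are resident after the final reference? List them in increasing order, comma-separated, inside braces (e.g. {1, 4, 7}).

5 -> fault, frames (5)
6 -> fault, frames (5 6)
9 -> fault, frames (5 6 9)
4 -> fault, frames (5 6 9 4)
5 -> hit
6 -> hit
7 -> fault, evict 5, frames (6 9 4 7)
5 -> fault, evict 6, frames (9 4 7 5)
4 -> hit
1 -> fault, evict 9, frames (4 7 5 1)
5 -> hit
1 -> hit
6 -> fault, evict 4, frames (7 5 1 6)
4 -> fault, evict 7, frames (5 1 6 4)

{1, 4, 5, 6}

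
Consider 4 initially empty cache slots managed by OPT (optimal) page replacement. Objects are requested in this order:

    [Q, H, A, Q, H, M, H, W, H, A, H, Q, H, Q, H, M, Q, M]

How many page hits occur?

12

Q -> miss, frames (Q)
H -> miss, frames (Q H)
A -> miss, frames (Q H A)
Q -> hit
H -> hit
M -> miss, frames (Q H A M)
H -> hit
W -> miss, evict M, frames (Q H A W)
H -> hit
A -> hit
H -> hit
Q -> hit
H -> hit
Q -> hit
H -> hit
M -> miss, evict W, frames (Q H A M)
Q -> hit
M -> hit
Hits: 12.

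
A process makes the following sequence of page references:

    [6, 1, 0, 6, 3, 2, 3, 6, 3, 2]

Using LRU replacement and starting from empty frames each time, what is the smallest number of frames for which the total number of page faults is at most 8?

2

f=1: 10 faults
f=2: 8 faults
f=3: 5 faults
f=4: 5 faults
f=5: 5 faults
Smallest f with faults ≤ 8 is 2.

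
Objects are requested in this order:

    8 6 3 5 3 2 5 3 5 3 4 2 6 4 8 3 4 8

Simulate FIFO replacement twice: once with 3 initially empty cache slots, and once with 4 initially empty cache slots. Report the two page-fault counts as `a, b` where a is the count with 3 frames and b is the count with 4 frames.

10, 9

3 frames: F F F F . F . . . . F . F . F F F . → 10 faults.
4 frames: F F F F . F . . . . F . F . F F . . → 9 faults.
9 < 10: adding a frame reduced faults, as is typical.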